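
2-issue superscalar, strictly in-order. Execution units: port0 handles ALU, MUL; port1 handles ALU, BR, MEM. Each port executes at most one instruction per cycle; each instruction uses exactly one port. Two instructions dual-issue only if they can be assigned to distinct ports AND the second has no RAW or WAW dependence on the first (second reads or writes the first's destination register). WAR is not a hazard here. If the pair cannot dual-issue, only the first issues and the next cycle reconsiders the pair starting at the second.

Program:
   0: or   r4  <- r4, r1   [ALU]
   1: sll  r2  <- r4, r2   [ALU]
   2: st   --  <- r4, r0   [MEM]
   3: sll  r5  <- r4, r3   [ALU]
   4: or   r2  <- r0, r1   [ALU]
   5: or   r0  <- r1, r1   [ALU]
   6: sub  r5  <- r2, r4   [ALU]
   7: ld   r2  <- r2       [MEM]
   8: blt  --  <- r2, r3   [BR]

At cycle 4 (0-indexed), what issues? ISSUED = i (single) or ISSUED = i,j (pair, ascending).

ISSUED = 7

c0: i0 or.ALU  RAW r4
c1: i1,i2 sll.ALU;st.MEM  pair
c2: i3,i4 sll.ALU;or.ALU  pair
c3: i5,i6 or.ALU;sub.ALU  pair
c4: i7 ld.MEM  no-port MEM/BR
c5: i8 blt.BR  tail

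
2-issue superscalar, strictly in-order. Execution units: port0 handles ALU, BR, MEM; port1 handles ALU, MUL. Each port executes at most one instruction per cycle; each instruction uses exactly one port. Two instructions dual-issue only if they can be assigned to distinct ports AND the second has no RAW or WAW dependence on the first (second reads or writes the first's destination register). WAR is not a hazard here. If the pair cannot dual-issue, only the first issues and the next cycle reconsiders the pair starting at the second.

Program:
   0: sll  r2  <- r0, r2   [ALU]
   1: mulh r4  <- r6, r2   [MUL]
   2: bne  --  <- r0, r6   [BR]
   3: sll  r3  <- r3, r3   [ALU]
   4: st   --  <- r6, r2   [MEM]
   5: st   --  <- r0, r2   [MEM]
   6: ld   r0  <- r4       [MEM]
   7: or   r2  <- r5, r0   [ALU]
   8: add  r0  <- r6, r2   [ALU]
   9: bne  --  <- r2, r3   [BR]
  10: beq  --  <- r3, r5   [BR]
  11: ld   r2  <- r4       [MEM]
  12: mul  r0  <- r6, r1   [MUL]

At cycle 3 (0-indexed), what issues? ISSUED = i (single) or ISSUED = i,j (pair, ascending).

0. sll @i0  | RAW r2
1. mulh+bne @i1+i2  | dual
2. sll+st @i3+i4  | dual
3. st @i5  | no-port MEM/MEM
4. ld @i6  | RAW r0
5. or @i7  | RAW r2
6. add+bne @i8+i9  | dual
7. beq @i10  | no-port BR/MEM
8. ld+mul @i11+i12  | dual

ISSUED = 5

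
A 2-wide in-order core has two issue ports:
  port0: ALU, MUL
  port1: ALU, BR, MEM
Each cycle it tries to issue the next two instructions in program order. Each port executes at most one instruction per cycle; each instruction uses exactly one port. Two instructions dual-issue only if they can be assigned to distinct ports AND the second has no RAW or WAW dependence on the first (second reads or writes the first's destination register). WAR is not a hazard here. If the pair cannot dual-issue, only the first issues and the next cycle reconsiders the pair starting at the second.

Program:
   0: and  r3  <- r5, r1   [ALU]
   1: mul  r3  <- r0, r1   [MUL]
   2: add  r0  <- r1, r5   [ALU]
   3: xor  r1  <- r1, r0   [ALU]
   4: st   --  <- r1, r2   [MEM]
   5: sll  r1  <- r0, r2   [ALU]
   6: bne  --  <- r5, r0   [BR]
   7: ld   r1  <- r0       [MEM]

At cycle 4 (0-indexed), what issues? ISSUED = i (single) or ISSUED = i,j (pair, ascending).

0. and @i0  | WAW r3
1. mul add @i1,i2  | dual
2. xor @i3  | RAW r1
3. st sll @i4,i5  | dual
4. bne @i6  | no-port BR/MEM
5. ld @i7  | tail

ISSUED = 6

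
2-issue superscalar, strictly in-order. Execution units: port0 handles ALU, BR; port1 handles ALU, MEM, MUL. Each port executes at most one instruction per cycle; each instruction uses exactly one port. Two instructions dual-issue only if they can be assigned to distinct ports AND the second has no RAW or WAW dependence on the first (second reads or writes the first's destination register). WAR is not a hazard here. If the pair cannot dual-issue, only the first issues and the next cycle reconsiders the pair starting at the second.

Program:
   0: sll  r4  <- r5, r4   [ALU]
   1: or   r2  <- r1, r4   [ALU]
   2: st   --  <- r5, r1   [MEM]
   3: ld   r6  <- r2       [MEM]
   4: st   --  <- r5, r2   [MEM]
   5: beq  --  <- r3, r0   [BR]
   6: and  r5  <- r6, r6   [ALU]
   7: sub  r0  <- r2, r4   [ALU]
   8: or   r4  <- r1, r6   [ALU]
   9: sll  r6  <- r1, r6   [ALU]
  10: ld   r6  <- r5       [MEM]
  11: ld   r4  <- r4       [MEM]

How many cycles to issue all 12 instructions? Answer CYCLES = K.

CYCLES = 8

[0] i0  sll.ALU  -- RAW r4
[1] i1&i2  or.ALU/st.MEM  -- 2-wide
[2] i3  ld.MEM  -- no-port MEM/MEM
[3] i4&i5  st.MEM/beq.BR  -- 2-wide
[4] i6&i7  and.ALU/sub.ALU  -- 2-wide
[5] i8&i9  or.ALU/sll.ALU  -- 2-wide
[6] i10  ld.MEM  -- no-port MEM/MEM
[7] i11  ld.MEM  -- tail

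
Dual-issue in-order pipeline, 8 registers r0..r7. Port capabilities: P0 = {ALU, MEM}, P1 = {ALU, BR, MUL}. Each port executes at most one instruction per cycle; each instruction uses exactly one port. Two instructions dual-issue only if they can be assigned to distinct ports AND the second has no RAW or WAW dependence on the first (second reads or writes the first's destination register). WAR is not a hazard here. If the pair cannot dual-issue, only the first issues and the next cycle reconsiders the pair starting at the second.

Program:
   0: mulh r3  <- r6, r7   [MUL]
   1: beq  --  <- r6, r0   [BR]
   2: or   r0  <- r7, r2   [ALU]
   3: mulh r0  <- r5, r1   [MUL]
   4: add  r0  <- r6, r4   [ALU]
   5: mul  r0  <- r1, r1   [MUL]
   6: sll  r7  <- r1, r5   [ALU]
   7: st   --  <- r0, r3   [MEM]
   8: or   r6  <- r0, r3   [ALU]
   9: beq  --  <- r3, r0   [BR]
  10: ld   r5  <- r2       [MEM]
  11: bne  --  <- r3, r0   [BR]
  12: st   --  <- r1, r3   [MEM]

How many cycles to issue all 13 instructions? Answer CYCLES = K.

0. mulh @i0  | no-port MUL/BR
1. beq+or @i1&i2  | dual
2. mulh @i3  | WAW r0
3. add @i4  | WAW r0
4. mul+sll @i5&i6  | dual
5. st+or @i7&i8  | dual
6. beq+ld @i9&i10  | dual
7. bne+st @i11&i12  | dual

CYCLES = 8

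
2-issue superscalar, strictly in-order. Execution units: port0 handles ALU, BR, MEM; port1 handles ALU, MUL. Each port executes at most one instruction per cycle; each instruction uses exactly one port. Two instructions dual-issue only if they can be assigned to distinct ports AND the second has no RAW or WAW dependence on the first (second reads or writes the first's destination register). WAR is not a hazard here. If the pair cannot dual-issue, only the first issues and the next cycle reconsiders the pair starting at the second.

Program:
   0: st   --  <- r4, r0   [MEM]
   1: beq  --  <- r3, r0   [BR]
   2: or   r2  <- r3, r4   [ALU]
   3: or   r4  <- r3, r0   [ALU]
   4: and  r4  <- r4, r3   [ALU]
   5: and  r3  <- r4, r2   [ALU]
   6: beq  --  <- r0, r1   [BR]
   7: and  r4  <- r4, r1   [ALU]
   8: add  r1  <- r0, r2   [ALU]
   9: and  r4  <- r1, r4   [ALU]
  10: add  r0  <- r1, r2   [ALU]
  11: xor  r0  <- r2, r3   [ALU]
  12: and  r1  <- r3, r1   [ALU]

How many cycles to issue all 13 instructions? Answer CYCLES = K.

CYCLES = 8

c0: i0 st.MEM  no-port MEM/BR
c1: i1/i2 beq.BR;or.ALU  dual
c2: i3 or.ALU  RAW+WAW r4
c3: i4 and.ALU  RAW r4
c4: i5/i6 and.ALU;beq.BR  dual
c5: i7/i8 and.ALU;add.ALU  dual
c6: i9/i10 and.ALU;add.ALU  dual
c7: i11/i12 xor.ALU;and.ALU  dual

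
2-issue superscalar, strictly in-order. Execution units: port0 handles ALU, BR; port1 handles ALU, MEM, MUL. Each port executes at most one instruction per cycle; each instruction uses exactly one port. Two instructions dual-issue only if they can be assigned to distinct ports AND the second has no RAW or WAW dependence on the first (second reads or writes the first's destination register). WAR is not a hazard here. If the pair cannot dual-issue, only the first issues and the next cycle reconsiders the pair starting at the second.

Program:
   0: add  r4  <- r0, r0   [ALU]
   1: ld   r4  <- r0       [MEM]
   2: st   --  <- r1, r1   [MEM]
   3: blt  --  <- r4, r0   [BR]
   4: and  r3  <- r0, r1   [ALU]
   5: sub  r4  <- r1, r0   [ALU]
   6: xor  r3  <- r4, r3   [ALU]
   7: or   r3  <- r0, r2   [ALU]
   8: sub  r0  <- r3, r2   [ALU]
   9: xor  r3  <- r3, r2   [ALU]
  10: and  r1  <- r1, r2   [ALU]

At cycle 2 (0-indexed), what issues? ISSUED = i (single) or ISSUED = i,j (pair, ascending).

ISSUED = 2,3

[0] i0  add  -- WAW r4
[1] i1  ld  -- no-port MEM/MEM
[2] i2&i3  st+blt  -- 2-wide
[3] i4&i5  and+sub  -- 2-wide
[4] i6  xor  -- WAW r3
[5] i7  or  -- RAW r3
[6] i8&i9  sub+xor  -- 2-wide
[7] i10  and  -- tail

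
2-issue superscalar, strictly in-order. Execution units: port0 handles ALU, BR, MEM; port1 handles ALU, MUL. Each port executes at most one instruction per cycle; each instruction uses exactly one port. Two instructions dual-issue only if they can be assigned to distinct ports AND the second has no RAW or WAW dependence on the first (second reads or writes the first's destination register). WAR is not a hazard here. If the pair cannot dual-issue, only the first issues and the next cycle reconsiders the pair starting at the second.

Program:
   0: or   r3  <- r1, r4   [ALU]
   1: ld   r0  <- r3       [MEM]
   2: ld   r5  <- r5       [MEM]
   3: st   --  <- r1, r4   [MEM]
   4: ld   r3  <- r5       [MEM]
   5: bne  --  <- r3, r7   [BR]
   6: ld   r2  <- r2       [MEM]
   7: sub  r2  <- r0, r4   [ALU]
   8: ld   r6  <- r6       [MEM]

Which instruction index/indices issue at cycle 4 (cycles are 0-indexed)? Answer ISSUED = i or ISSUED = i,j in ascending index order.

ISSUED = 4

0. or.ALU @i0  | RAW r3
1. ld.MEM @i1  | no-port MEM/MEM
2. ld.MEM @i2  | no-port MEM/MEM
3. st.MEM @i3  | no-port MEM/MEM
4. ld.MEM @i4  | no-port MEM/BR
5. bne.BR @i5  | no-port BR/MEM
6. ld.MEM @i6  | WAW r2
7. sub.ALU ld.MEM @i7&i8  | pair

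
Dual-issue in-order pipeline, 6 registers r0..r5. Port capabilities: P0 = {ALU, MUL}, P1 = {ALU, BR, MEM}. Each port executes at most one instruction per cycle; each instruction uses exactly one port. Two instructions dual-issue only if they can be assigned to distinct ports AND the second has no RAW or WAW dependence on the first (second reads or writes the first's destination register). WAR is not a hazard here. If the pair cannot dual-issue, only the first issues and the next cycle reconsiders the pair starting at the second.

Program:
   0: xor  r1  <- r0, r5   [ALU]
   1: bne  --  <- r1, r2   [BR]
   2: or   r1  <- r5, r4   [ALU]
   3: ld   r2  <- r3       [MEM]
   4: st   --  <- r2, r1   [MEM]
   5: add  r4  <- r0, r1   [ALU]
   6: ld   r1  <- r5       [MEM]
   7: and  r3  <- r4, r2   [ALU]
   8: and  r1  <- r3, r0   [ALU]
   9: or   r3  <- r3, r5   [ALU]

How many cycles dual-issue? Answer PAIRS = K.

[0] i0  xor.ALU  -- RAW r1
[1] i1/i2  bne.BR/or.ALU  -- pair
[2] i3  ld.MEM  -- no-port MEM/MEM
[3] i4/i5  st.MEM/add.ALU  -- pair
[4] i6/i7  ld.MEM/and.ALU  -- pair
[5] i8/i9  and.ALU/or.ALU  -- pair

PAIRS = 4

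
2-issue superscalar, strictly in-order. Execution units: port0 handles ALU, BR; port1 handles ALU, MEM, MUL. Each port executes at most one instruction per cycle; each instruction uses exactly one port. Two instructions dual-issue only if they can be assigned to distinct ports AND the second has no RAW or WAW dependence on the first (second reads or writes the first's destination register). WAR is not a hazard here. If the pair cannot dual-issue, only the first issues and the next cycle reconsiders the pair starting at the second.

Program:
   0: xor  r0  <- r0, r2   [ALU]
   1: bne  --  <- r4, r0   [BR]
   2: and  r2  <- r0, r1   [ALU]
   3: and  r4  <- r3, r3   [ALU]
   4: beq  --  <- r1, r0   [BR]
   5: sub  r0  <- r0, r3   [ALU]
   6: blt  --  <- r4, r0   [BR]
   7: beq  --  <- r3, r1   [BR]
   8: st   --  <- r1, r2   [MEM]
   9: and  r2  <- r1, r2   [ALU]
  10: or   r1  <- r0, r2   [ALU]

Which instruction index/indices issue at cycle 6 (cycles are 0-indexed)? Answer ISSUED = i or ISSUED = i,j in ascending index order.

t=0 i0:xor.ALU ; RAW r0
t=1 i1/i2:bne.BR;and.ALU ; pair
t=2 i3/i4:and.ALU;beq.BR ; pair
t=3 i5:sub.ALU ; RAW r0
t=4 i6:blt.BR ; no-port BR/BR
t=5 i7/i8:beq.BR;st.MEM ; pair
t=6 i9:and.ALU ; RAW r2
t=7 i10:or.ALU ; tail

ISSUED = 9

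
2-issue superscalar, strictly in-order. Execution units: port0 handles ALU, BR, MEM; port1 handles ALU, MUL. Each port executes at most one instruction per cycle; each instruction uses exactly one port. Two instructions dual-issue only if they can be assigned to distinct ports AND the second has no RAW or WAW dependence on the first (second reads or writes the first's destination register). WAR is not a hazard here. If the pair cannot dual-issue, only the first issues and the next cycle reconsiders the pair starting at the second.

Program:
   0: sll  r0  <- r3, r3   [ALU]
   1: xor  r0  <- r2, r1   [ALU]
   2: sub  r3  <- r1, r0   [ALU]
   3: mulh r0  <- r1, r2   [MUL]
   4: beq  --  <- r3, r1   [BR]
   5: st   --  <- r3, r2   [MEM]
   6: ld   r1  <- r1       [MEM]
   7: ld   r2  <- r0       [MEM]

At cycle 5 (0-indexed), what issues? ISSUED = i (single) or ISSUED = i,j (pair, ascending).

ISSUED = 6

0. sll @i0  | WAW r0
1. xor @i1  | RAW r0
2. sub;mulh @i2,i3  | 2-wide
3. beq @i4  | no-port BR/MEM
4. st @i5  | no-port MEM/MEM
5. ld @i6  | no-port MEM/MEM
6. ld @i7  | tail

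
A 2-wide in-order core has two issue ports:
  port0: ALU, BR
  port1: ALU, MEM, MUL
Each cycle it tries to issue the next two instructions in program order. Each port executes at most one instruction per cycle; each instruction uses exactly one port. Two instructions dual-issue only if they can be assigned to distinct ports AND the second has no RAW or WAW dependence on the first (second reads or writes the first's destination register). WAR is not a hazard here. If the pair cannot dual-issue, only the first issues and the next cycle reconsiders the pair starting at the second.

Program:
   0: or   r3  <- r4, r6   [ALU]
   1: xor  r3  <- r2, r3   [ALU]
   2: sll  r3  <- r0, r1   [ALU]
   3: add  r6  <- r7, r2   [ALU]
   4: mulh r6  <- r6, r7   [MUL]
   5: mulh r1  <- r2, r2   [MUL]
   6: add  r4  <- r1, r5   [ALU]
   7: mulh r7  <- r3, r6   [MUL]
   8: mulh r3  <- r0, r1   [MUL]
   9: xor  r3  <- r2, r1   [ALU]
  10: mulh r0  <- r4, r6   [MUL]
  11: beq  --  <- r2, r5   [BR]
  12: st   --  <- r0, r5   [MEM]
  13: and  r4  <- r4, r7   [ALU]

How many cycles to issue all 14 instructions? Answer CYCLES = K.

CYCLES = 10

  cy0 -> i0 (or) RAW+WAW r3
  cy1 -> i1 (xor) WAW r3
  cy2 -> i2,i3 (sll;add) pair
  cy3 -> i4 (mulh) no-port MUL/MUL
  cy4 -> i5 (mulh) RAW r1
  cy5 -> i6,i7 (add;mulh) pair
  cy6 -> i8 (mulh) WAW r3
  cy7 -> i9,i10 (xor;mulh) pair
  cy8 -> i11,i12 (beq;st) pair
  cy9 -> i13 (and) tail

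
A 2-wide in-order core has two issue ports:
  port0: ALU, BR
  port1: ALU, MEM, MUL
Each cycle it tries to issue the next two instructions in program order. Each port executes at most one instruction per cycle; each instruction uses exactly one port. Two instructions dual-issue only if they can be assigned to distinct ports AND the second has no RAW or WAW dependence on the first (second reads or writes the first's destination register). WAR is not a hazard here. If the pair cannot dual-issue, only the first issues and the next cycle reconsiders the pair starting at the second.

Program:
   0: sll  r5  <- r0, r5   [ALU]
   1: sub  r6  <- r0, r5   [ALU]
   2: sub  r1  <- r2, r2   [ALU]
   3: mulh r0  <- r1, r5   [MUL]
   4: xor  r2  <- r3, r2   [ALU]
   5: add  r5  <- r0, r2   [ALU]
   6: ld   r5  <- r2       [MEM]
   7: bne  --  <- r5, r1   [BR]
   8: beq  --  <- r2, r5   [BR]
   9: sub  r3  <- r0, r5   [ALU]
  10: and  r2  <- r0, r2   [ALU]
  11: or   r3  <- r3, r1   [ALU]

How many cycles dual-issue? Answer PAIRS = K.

PAIRS = 4

#0 head=0: sll.ALU i0 RAW r5
#1 head=1: sub.ALU;sub.ALU i1/i2 dual
#2 head=3: mulh.MUL;xor.ALU i3/i4 dual
#3 head=5: add.ALU i5 WAW r5
#4 head=6: ld.MEM i6 RAW r5
#5 head=7: bne.BR i7 no-port BR/BR
#6 head=8: beq.BR;sub.ALU i8/i9 dual
#7 head=10: and.ALU;or.ALU i10/i11 dual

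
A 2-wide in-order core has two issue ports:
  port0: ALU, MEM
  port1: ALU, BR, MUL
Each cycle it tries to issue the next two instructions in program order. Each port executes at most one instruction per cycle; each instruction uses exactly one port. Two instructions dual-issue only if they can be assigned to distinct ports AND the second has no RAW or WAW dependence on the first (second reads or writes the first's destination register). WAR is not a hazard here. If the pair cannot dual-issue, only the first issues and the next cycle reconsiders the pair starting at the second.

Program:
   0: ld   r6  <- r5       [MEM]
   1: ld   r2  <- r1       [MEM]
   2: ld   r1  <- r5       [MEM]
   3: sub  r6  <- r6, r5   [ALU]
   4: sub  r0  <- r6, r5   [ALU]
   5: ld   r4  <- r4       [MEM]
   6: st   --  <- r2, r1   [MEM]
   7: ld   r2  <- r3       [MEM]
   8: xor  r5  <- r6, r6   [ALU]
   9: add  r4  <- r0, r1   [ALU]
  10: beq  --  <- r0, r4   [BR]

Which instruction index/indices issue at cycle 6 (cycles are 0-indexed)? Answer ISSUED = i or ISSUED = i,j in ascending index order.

ISSUED = 9

#0 head=0: ld.MEM i0 no-port MEM/MEM
#1 head=1: ld.MEM i1 no-port MEM/MEM
#2 head=2: ld.MEM+sub.ALU i2/i3 pair
#3 head=4: sub.ALU+ld.MEM i4/i5 pair
#4 head=6: st.MEM i6 no-port MEM/MEM
#5 head=7: ld.MEM+xor.ALU i7/i8 pair
#6 head=9: add.ALU i9 RAW r4
#7 head=10: beq.BR i10 tail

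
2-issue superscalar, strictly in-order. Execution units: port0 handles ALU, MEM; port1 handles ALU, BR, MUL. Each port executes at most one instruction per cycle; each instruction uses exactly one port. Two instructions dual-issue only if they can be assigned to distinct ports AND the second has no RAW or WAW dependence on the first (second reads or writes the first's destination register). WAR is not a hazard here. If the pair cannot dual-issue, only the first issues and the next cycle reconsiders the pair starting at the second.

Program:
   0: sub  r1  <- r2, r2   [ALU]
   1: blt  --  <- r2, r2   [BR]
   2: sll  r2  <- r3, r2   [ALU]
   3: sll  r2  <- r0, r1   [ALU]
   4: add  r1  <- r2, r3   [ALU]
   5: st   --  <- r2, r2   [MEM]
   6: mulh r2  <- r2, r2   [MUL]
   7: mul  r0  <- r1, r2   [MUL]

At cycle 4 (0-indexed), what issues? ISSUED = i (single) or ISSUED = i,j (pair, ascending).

c0: i0,i1 sub/blt  2-wide
c1: i2 sll  WAW r2
c2: i3 sll  RAW r2
c3: i4,i5 add/st  2-wide
c4: i6 mulh  no-port MUL/MUL
c5: i7 mul  tail

ISSUED = 6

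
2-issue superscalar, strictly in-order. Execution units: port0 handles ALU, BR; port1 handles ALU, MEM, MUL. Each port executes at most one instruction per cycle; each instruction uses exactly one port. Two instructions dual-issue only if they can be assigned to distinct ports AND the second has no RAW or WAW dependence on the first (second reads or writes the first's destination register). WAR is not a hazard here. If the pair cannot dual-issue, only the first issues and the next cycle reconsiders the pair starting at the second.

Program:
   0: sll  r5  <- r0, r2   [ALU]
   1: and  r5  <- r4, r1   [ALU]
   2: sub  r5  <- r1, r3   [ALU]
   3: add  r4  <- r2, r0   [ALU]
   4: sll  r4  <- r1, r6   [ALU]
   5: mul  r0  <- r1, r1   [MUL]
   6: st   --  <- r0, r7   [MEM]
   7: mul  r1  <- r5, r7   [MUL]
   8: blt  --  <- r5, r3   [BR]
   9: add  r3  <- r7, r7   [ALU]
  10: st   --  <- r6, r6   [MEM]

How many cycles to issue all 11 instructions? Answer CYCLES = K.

CYCLES = 7

#0 head=0: sll.ALU i0 WAW r5
#1 head=1: and.ALU i1 WAW r5
#2 head=2: sub.ALU add.ALU i2+i3 dual
#3 head=4: sll.ALU mul.MUL i4+i5 dual
#4 head=6: st.MEM i6 no-port MEM/MUL
#5 head=7: mul.MUL blt.BR i7+i8 dual
#6 head=9: add.ALU st.MEM i9+i10 dual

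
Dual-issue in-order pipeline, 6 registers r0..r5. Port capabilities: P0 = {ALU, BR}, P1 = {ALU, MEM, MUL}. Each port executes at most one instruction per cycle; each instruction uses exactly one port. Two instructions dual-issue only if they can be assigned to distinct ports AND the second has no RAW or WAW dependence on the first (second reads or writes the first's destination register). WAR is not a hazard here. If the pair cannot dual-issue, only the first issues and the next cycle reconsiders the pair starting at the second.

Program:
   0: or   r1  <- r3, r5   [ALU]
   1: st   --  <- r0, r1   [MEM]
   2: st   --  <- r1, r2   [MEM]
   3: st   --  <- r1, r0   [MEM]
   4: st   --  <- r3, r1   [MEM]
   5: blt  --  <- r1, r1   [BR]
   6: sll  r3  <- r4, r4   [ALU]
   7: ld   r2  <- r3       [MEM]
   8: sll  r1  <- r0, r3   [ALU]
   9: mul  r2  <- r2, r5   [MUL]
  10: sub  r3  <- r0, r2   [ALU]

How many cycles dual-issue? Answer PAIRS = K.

PAIRS = 2

[0] i0  or  -- RAW r1
[1] i1  st  -- no-port MEM/MEM
[2] i2  st  -- no-port MEM/MEM
[3] i3  st  -- no-port MEM/MEM
[4] i4&i5  st blt  -- 2-wide
[5] i6  sll  -- RAW r3
[6] i7&i8  ld sll  -- 2-wide
[7] i9  mul  -- RAW r2
[8] i10  sub  -- tail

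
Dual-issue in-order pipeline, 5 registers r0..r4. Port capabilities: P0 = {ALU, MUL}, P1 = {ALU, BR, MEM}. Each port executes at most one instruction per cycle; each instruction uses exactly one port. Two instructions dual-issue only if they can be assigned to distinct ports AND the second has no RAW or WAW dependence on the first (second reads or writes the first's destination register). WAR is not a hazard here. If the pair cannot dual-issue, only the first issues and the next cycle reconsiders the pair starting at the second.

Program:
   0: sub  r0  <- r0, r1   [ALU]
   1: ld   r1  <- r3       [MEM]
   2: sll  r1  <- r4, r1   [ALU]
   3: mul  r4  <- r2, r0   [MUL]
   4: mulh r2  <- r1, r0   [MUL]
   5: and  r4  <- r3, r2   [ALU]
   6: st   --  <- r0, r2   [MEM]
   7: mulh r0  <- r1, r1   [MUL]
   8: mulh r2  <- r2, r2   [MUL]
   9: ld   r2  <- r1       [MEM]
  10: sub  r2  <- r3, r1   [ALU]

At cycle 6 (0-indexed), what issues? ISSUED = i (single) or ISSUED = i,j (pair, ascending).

ISSUED = 9

[0] i0,i1  sub.ALU ld.MEM  -- 2-wide
[1] i2,i3  sll.ALU mul.MUL  -- 2-wide
[2] i4  mulh.MUL  -- RAW r2
[3] i5,i6  and.ALU st.MEM  -- 2-wide
[4] i7  mulh.MUL  -- no-port MUL/MUL
[5] i8  mulh.MUL  -- WAW r2
[6] i9  ld.MEM  -- WAW r2
[7] i10  sub.ALU  -- tail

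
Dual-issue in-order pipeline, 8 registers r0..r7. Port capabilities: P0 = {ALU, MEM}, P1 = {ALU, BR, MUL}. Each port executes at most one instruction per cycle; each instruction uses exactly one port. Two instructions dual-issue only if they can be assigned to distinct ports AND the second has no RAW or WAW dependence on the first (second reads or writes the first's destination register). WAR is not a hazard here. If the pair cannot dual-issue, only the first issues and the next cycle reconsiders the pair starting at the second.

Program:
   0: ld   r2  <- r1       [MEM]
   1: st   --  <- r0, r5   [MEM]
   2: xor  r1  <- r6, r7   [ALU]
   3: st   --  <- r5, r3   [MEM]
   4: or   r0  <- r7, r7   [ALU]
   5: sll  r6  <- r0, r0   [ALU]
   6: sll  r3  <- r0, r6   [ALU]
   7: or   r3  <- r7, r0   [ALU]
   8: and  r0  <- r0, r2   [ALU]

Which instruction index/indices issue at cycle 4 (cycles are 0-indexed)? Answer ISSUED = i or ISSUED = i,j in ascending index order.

  cy0 -> i0 (ld) no-port MEM/MEM
  cy1 -> i1,i2 (st;xor) pair
  cy2 -> i3,i4 (st;or) pair
  cy3 -> i5 (sll) RAW r6
  cy4 -> i6 (sll) WAW r3
  cy5 -> i7,i8 (or;and) pair

ISSUED = 6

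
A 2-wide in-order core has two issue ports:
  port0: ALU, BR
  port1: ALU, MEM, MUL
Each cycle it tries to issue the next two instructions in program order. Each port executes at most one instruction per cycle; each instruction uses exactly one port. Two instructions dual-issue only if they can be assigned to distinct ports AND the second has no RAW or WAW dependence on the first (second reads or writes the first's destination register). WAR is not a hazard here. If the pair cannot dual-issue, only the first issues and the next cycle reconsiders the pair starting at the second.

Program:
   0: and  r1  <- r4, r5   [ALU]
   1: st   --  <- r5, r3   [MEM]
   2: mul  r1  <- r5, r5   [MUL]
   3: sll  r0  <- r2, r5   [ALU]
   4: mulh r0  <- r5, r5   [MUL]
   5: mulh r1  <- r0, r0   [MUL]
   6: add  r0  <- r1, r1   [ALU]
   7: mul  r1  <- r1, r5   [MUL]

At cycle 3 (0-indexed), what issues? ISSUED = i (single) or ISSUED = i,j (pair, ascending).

ISSUED = 5

[0] i0,i1  and+st  -- 2-wide
[1] i2,i3  mul+sll  -- 2-wide
[2] i4  mulh  -- no-port MUL/MUL
[3] i5  mulh  -- RAW r1
[4] i6,i7  add+mul  -- 2-wide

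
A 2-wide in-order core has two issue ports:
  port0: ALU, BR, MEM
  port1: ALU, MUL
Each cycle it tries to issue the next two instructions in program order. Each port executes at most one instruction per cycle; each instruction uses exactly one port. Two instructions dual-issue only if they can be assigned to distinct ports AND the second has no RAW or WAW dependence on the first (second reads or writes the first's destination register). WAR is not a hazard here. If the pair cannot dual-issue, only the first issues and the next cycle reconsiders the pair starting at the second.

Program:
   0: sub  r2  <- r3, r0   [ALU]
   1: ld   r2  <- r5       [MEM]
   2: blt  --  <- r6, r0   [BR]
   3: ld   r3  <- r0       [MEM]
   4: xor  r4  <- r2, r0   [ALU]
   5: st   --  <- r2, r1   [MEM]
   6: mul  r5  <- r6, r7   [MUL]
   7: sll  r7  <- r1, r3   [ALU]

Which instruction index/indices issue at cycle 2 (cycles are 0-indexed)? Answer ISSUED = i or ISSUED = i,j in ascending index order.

t=0 i0:sub.ALU ; WAW r2
t=1 i1:ld.MEM ; no-port MEM/BR
t=2 i2:blt.BR ; no-port BR/MEM
t=3 i3,i4:ld.MEM+xor.ALU ; dual
t=4 i5,i6:st.MEM+mul.MUL ; dual
t=5 i7:sll.ALU ; tail

ISSUED = 2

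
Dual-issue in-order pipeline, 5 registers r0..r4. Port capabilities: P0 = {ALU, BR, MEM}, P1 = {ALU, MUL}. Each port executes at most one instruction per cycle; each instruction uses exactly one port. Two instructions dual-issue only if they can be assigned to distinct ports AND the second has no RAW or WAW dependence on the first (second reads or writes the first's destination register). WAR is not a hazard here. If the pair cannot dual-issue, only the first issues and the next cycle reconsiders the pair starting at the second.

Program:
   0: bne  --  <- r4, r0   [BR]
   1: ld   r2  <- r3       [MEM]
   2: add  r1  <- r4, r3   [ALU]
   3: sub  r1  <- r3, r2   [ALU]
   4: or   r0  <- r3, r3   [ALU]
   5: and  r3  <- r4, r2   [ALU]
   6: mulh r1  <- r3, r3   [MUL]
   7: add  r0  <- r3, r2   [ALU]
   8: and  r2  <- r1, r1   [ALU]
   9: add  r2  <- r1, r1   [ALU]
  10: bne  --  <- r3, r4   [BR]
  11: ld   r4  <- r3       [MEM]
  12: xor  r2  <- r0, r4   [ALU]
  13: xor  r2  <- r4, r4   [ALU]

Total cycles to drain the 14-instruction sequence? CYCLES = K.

c0: i0 bne  no-port BR/MEM
c1: i1,i2 ld;add  pair
c2: i3,i4 sub;or  pair
c3: i5 and  RAW r3
c4: i6,i7 mulh;add  pair
c5: i8 and  WAW r2
c6: i9,i10 add;bne  pair
c7: i11 ld  RAW r4
c8: i12 xor  WAW r2
c9: i13 xor  tail

CYCLES = 10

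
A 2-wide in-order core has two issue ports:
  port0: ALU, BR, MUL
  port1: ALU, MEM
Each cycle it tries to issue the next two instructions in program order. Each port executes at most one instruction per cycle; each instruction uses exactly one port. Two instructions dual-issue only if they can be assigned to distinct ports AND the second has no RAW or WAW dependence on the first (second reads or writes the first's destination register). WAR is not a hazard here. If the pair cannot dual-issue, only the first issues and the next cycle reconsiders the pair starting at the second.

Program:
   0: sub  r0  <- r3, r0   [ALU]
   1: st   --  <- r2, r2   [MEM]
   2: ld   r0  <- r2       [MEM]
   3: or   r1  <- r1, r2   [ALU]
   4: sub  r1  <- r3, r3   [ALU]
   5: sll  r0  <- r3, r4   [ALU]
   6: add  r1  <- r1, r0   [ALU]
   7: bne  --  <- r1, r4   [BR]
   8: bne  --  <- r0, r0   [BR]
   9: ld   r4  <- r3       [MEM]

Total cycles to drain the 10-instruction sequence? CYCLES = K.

t=0 i0&i1:sub;st ; pair
t=1 i2&i3:ld;or ; pair
t=2 i4&i5:sub;sll ; pair
t=3 i6:add ; RAW r1
t=4 i7:bne ; no-port BR/BR
t=5 i8&i9:bne;ld ; pair

CYCLES = 6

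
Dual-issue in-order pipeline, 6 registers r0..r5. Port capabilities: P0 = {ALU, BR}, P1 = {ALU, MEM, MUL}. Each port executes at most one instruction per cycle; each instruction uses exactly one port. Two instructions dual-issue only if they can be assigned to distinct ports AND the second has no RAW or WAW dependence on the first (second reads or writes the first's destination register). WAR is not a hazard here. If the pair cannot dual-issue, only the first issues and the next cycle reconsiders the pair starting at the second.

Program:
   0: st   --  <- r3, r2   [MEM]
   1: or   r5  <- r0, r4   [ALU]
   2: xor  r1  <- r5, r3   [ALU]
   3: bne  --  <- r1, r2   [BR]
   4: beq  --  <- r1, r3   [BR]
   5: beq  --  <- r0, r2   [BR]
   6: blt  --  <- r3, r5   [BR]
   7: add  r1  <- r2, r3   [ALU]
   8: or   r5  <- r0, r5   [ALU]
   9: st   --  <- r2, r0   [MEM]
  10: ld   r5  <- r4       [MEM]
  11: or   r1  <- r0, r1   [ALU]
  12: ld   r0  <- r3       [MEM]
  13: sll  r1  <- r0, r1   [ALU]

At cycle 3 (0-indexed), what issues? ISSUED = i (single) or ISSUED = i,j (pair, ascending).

ISSUED = 4

[0] i0,i1  st.MEM or.ALU  -- dual
[1] i2  xor.ALU  -- RAW r1
[2] i3  bne.BR  -- no-port BR/BR
[3] i4  beq.BR  -- no-port BR/BR
[4] i5  beq.BR  -- no-port BR/BR
[5] i6,i7  blt.BR add.ALU  -- dual
[6] i8,i9  or.ALU st.MEM  -- dual
[7] i10,i11  ld.MEM or.ALU  -- dual
[8] i12  ld.MEM  -- RAW r0
[9] i13  sll.ALU  -- tail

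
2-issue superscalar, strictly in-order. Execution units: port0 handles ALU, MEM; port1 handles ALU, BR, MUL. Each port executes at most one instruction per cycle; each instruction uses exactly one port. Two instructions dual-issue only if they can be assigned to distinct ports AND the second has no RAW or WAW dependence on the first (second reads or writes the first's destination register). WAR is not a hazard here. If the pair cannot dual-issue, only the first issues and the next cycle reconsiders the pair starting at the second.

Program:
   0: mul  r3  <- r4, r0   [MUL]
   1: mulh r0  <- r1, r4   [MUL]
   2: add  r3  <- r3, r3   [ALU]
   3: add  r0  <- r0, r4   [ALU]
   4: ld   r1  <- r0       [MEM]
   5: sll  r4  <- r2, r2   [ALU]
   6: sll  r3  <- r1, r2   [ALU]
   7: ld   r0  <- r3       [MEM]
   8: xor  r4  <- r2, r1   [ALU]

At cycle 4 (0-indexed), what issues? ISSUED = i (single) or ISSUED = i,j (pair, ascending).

ISSUED = 6

  cy0 -> i0 (mul) no-port MUL/MUL
  cy1 -> i1,i2 (mulh add) dual
  cy2 -> i3 (add) RAW r0
  cy3 -> i4,i5 (ld sll) dual
  cy4 -> i6 (sll) RAW r3
  cy5 -> i7,i8 (ld xor) dual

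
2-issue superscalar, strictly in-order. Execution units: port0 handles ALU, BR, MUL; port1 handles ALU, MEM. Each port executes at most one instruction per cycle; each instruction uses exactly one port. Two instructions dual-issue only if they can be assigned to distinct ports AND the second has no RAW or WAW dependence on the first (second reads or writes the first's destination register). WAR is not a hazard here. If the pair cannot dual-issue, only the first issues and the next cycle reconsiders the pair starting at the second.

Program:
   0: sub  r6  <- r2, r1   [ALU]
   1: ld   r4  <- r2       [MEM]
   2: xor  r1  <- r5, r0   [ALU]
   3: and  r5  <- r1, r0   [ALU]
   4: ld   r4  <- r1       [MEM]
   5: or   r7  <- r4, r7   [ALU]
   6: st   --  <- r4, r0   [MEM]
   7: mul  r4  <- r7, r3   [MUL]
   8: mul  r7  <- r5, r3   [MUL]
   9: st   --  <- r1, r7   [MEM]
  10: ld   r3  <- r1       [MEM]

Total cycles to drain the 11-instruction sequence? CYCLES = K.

0. sub/ld @i0+i1  | 2-wide
1. xor @i2  | RAW r1
2. and/ld @i3+i4  | 2-wide
3. or/st @i5+i6  | 2-wide
4. mul @i7  | no-port MUL/MUL
5. mul @i8  | RAW r7
6. st @i9  | no-port MEM/MEM
7. ld @i10  | tail

CYCLES = 8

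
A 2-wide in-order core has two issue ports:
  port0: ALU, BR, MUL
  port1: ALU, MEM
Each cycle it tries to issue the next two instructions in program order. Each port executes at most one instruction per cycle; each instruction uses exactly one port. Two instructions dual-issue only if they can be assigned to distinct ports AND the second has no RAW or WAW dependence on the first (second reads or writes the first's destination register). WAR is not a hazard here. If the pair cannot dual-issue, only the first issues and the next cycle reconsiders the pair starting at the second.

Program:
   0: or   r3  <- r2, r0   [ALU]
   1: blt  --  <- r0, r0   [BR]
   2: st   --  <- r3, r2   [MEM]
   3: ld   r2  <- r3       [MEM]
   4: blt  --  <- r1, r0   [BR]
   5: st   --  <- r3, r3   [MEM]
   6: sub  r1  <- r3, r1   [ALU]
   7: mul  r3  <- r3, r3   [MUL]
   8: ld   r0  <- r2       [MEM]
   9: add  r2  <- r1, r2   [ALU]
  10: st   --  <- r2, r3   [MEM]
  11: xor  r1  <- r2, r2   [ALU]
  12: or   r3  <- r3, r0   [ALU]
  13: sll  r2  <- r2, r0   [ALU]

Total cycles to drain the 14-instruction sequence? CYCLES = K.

  cy0 -> i0+i1 (or;blt) pair
  cy1 -> i2 (st) no-port MEM/MEM
  cy2 -> i3+i4 (ld;blt) pair
  cy3 -> i5+i6 (st;sub) pair
  cy4 -> i7+i8 (mul;ld) pair
  cy5 -> i9 (add) RAW r2
  cy6 -> i10+i11 (st;xor) pair
  cy7 -> i12+i13 (or;sll) pair

CYCLES = 8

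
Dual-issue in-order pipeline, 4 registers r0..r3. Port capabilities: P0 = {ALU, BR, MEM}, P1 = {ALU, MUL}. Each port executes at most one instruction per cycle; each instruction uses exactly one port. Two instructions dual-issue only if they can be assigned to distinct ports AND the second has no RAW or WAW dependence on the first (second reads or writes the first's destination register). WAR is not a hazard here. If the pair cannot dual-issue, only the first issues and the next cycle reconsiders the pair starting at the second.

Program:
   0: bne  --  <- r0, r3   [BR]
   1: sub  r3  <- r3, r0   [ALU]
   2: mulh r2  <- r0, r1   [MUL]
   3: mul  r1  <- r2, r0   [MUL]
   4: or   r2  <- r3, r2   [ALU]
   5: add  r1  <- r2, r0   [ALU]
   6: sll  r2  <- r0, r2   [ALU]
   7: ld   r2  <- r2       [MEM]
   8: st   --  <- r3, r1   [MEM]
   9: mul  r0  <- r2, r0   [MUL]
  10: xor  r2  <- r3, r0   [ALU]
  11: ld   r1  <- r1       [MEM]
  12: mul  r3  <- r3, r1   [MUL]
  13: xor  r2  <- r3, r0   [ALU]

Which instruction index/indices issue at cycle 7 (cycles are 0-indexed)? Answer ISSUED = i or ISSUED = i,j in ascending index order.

#0 head=0: bne;sub i0+i1 pair
#1 head=2: mulh i2 no-port MUL/MUL
#2 head=3: mul;or i3+i4 pair
#3 head=5: add;sll i5+i6 pair
#4 head=7: ld i7 no-port MEM/MEM
#5 head=8: st;mul i8+i9 pair
#6 head=10: xor;ld i10+i11 pair
#7 head=12: mul i12 RAW r3
#8 head=13: xor i13 tail

ISSUED = 12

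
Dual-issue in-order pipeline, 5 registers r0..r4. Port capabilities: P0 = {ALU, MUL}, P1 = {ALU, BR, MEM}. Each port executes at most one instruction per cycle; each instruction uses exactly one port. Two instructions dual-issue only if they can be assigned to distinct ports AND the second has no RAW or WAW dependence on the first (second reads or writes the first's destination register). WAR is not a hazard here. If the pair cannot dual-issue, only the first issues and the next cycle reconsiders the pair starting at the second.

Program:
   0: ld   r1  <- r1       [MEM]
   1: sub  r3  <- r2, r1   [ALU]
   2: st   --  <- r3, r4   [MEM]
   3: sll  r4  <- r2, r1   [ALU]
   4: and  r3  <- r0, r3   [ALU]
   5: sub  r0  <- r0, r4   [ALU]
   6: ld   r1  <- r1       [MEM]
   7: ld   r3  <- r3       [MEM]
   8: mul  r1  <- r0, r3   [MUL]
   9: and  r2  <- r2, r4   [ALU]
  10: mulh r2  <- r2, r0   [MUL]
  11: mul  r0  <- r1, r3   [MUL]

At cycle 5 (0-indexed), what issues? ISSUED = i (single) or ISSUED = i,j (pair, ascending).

#0 head=0: ld i0 RAW r1
#1 head=1: sub i1 RAW r3
#2 head=2: st+sll i2,i3 2-wide
#3 head=4: and+sub i4,i5 2-wide
#4 head=6: ld i6 no-port MEM/MEM
#5 head=7: ld i7 RAW r3
#6 head=8: mul+and i8,i9 2-wide
#7 head=10: mulh i10 no-port MUL/MUL
#8 head=11: mul i11 tail

ISSUED = 7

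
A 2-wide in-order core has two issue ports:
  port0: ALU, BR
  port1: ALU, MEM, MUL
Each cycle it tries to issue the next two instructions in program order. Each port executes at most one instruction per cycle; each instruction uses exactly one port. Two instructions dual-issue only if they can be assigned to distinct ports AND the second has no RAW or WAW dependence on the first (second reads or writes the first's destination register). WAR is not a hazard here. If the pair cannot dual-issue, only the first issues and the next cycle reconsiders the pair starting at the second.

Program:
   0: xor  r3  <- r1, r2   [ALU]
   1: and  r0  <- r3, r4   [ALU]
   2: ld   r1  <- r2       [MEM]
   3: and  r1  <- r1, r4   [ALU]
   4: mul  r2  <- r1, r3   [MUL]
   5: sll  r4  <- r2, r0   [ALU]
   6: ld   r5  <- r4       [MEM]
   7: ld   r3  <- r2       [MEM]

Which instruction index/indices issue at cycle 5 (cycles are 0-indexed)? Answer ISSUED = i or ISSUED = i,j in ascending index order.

ISSUED = 6

0. xor.ALU @i0  | RAW r3
1. and.ALU/ld.MEM @i1+i2  | dual
2. and.ALU @i3  | RAW r1
3. mul.MUL @i4  | RAW r2
4. sll.ALU @i5  | RAW r4
5. ld.MEM @i6  | no-port MEM/MEM
6. ld.MEM @i7  | tail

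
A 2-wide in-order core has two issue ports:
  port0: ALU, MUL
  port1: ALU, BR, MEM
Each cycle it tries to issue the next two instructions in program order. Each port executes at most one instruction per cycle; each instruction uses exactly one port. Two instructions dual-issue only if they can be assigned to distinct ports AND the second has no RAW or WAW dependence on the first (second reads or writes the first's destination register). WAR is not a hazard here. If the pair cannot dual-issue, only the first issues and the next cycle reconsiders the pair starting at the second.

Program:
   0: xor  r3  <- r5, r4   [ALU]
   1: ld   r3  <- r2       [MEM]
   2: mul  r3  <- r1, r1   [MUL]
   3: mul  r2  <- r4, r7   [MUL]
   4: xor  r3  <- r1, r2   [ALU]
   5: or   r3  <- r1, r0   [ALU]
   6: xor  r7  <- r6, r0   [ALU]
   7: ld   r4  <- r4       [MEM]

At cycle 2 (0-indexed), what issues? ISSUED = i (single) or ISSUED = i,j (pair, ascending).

ISSUED = 2

[0] i0  xor  -- WAW r3
[1] i1  ld  -- WAW r3
[2] i2  mul  -- no-port MUL/MUL
[3] i3  mul  -- RAW r2
[4] i4  xor  -- WAW r3
[5] i5+i6  or+xor  -- dual
[6] i7  ld  -- tail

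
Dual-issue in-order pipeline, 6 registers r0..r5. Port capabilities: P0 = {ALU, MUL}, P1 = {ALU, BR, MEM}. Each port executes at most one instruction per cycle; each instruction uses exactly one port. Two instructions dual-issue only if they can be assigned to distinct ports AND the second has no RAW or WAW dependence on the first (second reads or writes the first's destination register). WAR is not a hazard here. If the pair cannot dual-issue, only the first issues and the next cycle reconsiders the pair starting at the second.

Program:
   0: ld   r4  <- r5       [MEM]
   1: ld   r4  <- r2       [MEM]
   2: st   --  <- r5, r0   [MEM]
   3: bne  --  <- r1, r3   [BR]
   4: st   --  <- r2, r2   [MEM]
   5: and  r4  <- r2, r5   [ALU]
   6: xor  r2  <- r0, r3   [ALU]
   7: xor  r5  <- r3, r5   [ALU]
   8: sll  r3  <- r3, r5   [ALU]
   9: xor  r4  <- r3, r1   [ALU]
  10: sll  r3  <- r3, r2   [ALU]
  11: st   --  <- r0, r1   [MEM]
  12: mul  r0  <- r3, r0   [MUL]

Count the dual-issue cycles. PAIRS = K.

#0 head=0: ld i0 no-port MEM/MEM
#1 head=1: ld i1 no-port MEM/MEM
#2 head=2: st i2 no-port MEM/BR
#3 head=3: bne i3 no-port BR/MEM
#4 head=4: st+and i4+i5 2-wide
#5 head=6: xor+xor i6+i7 2-wide
#6 head=8: sll i8 RAW r3
#7 head=9: xor+sll i9+i10 2-wide
#8 head=11: st+mul i11+i12 2-wide

PAIRS = 4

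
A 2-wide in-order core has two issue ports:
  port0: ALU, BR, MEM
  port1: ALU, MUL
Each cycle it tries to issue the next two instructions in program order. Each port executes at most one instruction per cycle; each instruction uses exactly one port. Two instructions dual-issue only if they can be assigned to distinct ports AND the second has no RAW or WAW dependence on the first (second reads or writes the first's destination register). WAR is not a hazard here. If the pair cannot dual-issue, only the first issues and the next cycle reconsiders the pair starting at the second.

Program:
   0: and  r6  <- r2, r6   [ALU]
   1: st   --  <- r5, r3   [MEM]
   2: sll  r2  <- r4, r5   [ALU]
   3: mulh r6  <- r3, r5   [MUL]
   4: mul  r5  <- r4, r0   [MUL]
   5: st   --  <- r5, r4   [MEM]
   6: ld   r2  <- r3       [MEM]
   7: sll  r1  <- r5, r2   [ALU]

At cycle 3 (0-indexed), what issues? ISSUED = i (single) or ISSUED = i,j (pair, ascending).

ISSUED = 5

c0: i0/i1 and st  pair
c1: i2/i3 sll mulh  pair
c2: i4 mul  RAW r5
c3: i5 st  no-port MEM/MEM
c4: i6 ld  RAW r2
c5: i7 sll  tail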